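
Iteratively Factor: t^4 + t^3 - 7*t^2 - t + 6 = (t + 3)*(t^3 - 2*t^2 - t + 2) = (t - 1)*(t + 3)*(t^2 - t - 2) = (t - 2)*(t - 1)*(t + 3)*(t + 1)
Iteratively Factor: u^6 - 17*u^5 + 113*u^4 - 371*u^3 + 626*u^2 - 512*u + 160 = (u - 2)*(u^5 - 15*u^4 + 83*u^3 - 205*u^2 + 216*u - 80) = (u - 2)*(u - 1)*(u^4 - 14*u^3 + 69*u^2 - 136*u + 80) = (u - 4)*(u - 2)*(u - 1)*(u^3 - 10*u^2 + 29*u - 20) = (u - 4)*(u - 2)*(u - 1)^2*(u^2 - 9*u + 20) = (u - 4)^2*(u - 2)*(u - 1)^2*(u - 5)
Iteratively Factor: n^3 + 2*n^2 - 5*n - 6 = (n - 2)*(n^2 + 4*n + 3) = (n - 2)*(n + 1)*(n + 3)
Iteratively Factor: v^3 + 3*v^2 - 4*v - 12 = (v + 3)*(v^2 - 4) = (v - 2)*(v + 3)*(v + 2)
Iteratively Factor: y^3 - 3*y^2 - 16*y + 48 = (y - 3)*(y^2 - 16) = (y - 4)*(y - 3)*(y + 4)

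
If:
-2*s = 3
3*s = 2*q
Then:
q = -9/4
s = -3/2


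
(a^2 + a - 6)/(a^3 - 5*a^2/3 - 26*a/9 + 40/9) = 9*(a + 3)/(9*a^2 + 3*a - 20)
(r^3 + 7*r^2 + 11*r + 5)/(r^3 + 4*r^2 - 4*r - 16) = (r^3 + 7*r^2 + 11*r + 5)/(r^3 + 4*r^2 - 4*r - 16)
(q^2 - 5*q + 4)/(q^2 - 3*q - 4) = (q - 1)/(q + 1)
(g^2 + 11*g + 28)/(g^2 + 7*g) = (g + 4)/g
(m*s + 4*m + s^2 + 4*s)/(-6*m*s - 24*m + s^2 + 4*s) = (m + s)/(-6*m + s)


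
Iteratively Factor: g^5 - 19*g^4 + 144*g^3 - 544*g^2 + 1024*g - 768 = (g - 4)*(g^4 - 15*g^3 + 84*g^2 - 208*g + 192) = (g - 4)^2*(g^3 - 11*g^2 + 40*g - 48) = (g - 4)^3*(g^2 - 7*g + 12) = (g - 4)^4*(g - 3)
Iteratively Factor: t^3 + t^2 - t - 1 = (t - 1)*(t^2 + 2*t + 1) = (t - 1)*(t + 1)*(t + 1)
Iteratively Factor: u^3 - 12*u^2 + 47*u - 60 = (u - 5)*(u^2 - 7*u + 12) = (u - 5)*(u - 3)*(u - 4)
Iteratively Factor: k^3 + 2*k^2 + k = (k + 1)*(k^2 + k) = (k + 1)^2*(k)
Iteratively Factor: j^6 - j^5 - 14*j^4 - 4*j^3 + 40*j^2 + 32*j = (j + 2)*(j^5 - 3*j^4 - 8*j^3 + 12*j^2 + 16*j) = j*(j + 2)*(j^4 - 3*j^3 - 8*j^2 + 12*j + 16) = j*(j + 2)^2*(j^3 - 5*j^2 + 2*j + 8) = j*(j - 4)*(j + 2)^2*(j^2 - j - 2) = j*(j - 4)*(j - 2)*(j + 2)^2*(j + 1)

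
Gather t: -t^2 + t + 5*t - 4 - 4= -t^2 + 6*t - 8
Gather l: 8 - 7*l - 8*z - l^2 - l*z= -l^2 + l*(-z - 7) - 8*z + 8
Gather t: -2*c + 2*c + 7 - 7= 0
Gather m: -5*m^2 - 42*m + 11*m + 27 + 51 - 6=-5*m^2 - 31*m + 72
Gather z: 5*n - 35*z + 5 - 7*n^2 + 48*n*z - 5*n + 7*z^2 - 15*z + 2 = -7*n^2 + 7*z^2 + z*(48*n - 50) + 7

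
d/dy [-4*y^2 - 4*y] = -8*y - 4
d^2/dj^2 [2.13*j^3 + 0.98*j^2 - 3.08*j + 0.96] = 12.78*j + 1.96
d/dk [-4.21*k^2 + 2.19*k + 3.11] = 2.19 - 8.42*k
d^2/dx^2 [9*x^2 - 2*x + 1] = 18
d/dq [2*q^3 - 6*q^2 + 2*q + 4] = 6*q^2 - 12*q + 2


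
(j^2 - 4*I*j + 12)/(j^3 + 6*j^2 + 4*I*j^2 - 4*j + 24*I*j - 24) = (j - 6*I)/(j^2 + 2*j*(3 + I) + 12*I)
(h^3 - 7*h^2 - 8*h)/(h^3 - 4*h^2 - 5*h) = (h - 8)/(h - 5)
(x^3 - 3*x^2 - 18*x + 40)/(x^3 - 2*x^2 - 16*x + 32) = (x - 5)/(x - 4)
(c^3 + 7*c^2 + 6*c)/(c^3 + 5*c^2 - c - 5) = c*(c + 6)/(c^2 + 4*c - 5)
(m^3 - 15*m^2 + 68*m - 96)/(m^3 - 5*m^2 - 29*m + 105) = (m^2 - 12*m + 32)/(m^2 - 2*m - 35)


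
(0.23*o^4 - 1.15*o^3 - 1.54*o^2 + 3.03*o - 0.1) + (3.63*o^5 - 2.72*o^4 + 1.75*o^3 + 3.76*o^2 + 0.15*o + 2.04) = 3.63*o^5 - 2.49*o^4 + 0.6*o^3 + 2.22*o^2 + 3.18*o + 1.94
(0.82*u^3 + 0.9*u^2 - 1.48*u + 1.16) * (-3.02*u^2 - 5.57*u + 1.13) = -2.4764*u^5 - 7.2854*u^4 + 0.383199999999999*u^3 + 5.7574*u^2 - 8.1336*u + 1.3108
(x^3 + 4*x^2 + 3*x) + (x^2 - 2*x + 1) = x^3 + 5*x^2 + x + 1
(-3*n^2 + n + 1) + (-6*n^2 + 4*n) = -9*n^2 + 5*n + 1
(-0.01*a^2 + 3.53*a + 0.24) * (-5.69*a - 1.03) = 0.0569*a^3 - 20.0754*a^2 - 5.0015*a - 0.2472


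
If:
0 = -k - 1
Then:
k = -1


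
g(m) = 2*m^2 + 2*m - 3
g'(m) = 4*m + 2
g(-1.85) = 0.14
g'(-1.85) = -5.40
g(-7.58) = 96.75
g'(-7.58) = -28.32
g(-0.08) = -3.15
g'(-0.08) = 1.68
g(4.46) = 45.70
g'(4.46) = 19.84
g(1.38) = 3.57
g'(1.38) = 7.52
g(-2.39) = 3.64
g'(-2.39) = -7.56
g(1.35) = 3.34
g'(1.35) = 7.40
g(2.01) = 9.10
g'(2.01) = 10.04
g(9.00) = 177.00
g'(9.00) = 38.00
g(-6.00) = 57.00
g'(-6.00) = -22.00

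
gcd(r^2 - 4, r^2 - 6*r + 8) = r - 2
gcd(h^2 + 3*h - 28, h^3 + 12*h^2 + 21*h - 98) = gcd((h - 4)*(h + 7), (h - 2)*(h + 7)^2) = h + 7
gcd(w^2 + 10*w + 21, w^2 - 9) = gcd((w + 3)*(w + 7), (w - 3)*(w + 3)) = w + 3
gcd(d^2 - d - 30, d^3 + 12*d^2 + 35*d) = d + 5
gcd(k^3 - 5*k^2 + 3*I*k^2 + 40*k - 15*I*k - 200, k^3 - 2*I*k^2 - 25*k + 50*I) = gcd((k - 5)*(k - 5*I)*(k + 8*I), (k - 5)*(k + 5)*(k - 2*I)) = k - 5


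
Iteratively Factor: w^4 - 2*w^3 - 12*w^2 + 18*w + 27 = (w + 1)*(w^3 - 3*w^2 - 9*w + 27) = (w - 3)*(w + 1)*(w^2 - 9) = (w - 3)^2*(w + 1)*(w + 3)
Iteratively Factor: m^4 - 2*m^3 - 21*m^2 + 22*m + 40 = (m - 5)*(m^3 + 3*m^2 - 6*m - 8) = (m - 5)*(m + 4)*(m^2 - m - 2) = (m - 5)*(m - 2)*(m + 4)*(m + 1)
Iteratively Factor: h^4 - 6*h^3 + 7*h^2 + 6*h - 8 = (h + 1)*(h^3 - 7*h^2 + 14*h - 8) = (h - 4)*(h + 1)*(h^2 - 3*h + 2) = (h - 4)*(h - 2)*(h + 1)*(h - 1)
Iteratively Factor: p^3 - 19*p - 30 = (p - 5)*(p^2 + 5*p + 6) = (p - 5)*(p + 3)*(p + 2)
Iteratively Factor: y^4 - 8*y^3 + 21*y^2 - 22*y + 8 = (y - 1)*(y^3 - 7*y^2 + 14*y - 8) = (y - 4)*(y - 1)*(y^2 - 3*y + 2) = (y - 4)*(y - 1)^2*(y - 2)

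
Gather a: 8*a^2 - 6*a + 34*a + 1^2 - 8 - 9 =8*a^2 + 28*a - 16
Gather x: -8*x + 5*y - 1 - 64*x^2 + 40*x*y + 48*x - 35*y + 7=-64*x^2 + x*(40*y + 40) - 30*y + 6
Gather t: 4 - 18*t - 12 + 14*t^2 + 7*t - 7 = 14*t^2 - 11*t - 15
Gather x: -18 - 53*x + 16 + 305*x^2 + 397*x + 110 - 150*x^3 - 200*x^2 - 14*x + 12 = -150*x^3 + 105*x^2 + 330*x + 120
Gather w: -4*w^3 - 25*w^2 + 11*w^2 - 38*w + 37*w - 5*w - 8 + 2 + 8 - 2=-4*w^3 - 14*w^2 - 6*w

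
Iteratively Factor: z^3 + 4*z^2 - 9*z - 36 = (z + 4)*(z^2 - 9) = (z + 3)*(z + 4)*(z - 3)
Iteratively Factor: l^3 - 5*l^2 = (l)*(l^2 - 5*l) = l^2*(l - 5)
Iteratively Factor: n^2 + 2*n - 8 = (n - 2)*(n + 4)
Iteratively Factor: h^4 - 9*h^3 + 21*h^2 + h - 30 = (h - 2)*(h^3 - 7*h^2 + 7*h + 15) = (h - 3)*(h - 2)*(h^2 - 4*h - 5) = (h - 5)*(h - 3)*(h - 2)*(h + 1)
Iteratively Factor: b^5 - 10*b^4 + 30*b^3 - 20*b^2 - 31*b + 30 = (b - 3)*(b^4 - 7*b^3 + 9*b^2 + 7*b - 10) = (b - 5)*(b - 3)*(b^3 - 2*b^2 - b + 2) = (b - 5)*(b - 3)*(b - 2)*(b^2 - 1) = (b - 5)*(b - 3)*(b - 2)*(b + 1)*(b - 1)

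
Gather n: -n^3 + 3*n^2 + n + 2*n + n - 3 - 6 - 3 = -n^3 + 3*n^2 + 4*n - 12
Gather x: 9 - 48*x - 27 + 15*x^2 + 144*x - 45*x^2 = -30*x^2 + 96*x - 18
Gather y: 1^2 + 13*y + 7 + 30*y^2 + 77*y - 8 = 30*y^2 + 90*y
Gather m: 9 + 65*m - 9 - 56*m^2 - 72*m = -56*m^2 - 7*m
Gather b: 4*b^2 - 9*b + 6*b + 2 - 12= 4*b^2 - 3*b - 10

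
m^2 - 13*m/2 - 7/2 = (m - 7)*(m + 1/2)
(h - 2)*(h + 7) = h^2 + 5*h - 14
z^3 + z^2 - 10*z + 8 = (z - 2)*(z - 1)*(z + 4)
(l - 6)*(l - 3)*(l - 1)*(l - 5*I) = l^4 - 10*l^3 - 5*I*l^3 + 27*l^2 + 50*I*l^2 - 18*l - 135*I*l + 90*I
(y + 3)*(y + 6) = y^2 + 9*y + 18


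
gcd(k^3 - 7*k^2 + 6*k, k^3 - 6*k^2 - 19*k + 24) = k - 1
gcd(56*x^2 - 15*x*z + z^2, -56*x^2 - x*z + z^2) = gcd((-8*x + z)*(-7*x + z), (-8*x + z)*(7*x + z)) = 8*x - z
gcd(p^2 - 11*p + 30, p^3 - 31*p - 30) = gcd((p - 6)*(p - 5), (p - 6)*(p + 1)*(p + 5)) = p - 6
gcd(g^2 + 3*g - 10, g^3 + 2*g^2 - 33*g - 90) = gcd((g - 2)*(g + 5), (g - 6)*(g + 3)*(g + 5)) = g + 5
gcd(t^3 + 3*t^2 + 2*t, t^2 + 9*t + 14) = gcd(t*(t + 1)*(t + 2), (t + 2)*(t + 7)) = t + 2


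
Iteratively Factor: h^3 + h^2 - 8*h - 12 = (h + 2)*(h^2 - h - 6) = (h + 2)^2*(h - 3)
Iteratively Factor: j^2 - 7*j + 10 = (j - 2)*(j - 5)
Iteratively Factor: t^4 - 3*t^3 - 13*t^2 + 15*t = (t - 1)*(t^3 - 2*t^2 - 15*t) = (t - 5)*(t - 1)*(t^2 + 3*t) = t*(t - 5)*(t - 1)*(t + 3)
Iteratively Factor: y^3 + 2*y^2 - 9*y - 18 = (y + 3)*(y^2 - y - 6) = (y - 3)*(y + 3)*(y + 2)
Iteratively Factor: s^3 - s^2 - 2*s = (s + 1)*(s^2 - 2*s) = (s - 2)*(s + 1)*(s)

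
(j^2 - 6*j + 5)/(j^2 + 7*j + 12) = (j^2 - 6*j + 5)/(j^2 + 7*j + 12)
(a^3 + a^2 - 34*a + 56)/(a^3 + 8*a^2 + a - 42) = (a - 4)/(a + 3)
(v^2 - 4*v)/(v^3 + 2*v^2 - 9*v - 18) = v*(v - 4)/(v^3 + 2*v^2 - 9*v - 18)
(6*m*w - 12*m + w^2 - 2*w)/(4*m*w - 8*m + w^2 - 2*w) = (6*m + w)/(4*m + w)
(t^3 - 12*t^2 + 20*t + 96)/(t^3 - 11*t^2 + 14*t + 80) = (t - 6)/(t - 5)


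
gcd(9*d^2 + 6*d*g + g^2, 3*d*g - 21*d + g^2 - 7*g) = 3*d + g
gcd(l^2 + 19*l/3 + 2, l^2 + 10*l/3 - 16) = l + 6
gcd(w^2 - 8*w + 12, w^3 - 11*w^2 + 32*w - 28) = w - 2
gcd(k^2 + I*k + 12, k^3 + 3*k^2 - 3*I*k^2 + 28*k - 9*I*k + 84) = k + 4*I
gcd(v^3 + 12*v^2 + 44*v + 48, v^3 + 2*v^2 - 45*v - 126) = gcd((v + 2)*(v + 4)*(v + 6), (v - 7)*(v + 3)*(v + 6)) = v + 6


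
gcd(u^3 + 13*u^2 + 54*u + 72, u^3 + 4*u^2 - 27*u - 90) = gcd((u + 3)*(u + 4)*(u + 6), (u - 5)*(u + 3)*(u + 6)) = u^2 + 9*u + 18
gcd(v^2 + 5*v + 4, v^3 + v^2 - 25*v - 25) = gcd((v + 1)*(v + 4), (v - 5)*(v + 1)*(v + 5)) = v + 1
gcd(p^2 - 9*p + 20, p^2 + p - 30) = p - 5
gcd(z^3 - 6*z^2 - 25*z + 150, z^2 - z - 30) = z^2 - z - 30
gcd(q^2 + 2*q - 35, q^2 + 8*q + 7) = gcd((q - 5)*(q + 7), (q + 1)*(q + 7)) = q + 7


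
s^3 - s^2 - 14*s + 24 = (s - 3)*(s - 2)*(s + 4)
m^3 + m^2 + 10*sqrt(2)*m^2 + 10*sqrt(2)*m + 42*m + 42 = (m + 1)*(m + 3*sqrt(2))*(m + 7*sqrt(2))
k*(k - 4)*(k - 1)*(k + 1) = k^4 - 4*k^3 - k^2 + 4*k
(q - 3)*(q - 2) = q^2 - 5*q + 6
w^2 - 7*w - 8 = (w - 8)*(w + 1)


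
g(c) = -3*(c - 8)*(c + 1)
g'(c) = 21 - 6*c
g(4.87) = 55.12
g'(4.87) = -8.22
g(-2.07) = -32.32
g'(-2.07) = 33.42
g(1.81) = 52.18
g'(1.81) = 10.14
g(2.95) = 59.84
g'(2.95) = 3.30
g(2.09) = 54.79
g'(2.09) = 8.46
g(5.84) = 44.32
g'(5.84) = -14.04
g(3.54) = 60.75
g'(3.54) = -0.24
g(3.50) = 60.75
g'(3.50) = 0.00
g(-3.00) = -66.00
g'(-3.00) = 39.00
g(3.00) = 60.00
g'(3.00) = 3.00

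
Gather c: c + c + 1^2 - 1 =2*c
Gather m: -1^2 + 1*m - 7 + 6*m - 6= 7*m - 14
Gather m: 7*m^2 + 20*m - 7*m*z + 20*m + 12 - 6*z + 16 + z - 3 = 7*m^2 + m*(40 - 7*z) - 5*z + 25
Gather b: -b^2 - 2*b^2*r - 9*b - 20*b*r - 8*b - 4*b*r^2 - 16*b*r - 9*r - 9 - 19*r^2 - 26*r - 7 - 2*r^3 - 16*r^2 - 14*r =b^2*(-2*r - 1) + b*(-4*r^2 - 36*r - 17) - 2*r^3 - 35*r^2 - 49*r - 16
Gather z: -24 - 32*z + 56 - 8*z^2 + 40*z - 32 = -8*z^2 + 8*z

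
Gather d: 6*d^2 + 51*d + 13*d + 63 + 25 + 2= 6*d^2 + 64*d + 90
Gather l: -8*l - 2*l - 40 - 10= -10*l - 50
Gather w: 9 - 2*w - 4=5 - 2*w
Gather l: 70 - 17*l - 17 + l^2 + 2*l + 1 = l^2 - 15*l + 54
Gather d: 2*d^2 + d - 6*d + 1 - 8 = 2*d^2 - 5*d - 7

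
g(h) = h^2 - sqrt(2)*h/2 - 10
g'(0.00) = -0.71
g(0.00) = -10.00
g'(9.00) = 17.29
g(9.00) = 64.64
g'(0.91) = 1.11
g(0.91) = -9.82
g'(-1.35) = -3.41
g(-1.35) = -7.22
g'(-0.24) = -1.19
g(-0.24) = -9.77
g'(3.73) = 6.75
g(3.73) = 1.28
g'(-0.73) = -2.17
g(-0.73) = -8.95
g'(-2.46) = -5.63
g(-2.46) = -2.21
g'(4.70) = 8.69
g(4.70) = 8.77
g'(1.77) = 2.83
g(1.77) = -8.12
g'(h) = 2*h - sqrt(2)/2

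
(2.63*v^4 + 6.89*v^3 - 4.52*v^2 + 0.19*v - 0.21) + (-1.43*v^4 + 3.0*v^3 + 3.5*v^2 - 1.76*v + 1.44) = 1.2*v^4 + 9.89*v^3 - 1.02*v^2 - 1.57*v + 1.23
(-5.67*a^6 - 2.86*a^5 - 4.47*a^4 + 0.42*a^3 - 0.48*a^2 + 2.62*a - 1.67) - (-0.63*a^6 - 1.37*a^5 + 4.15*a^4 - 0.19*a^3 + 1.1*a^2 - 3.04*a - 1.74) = -5.04*a^6 - 1.49*a^5 - 8.62*a^4 + 0.61*a^3 - 1.58*a^2 + 5.66*a + 0.0700000000000001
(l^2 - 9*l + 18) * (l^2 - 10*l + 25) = l^4 - 19*l^3 + 133*l^2 - 405*l + 450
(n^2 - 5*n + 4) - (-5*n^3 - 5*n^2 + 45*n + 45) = 5*n^3 + 6*n^2 - 50*n - 41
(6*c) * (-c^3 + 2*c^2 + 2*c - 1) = -6*c^4 + 12*c^3 + 12*c^2 - 6*c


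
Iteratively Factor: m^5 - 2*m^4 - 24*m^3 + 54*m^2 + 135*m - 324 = (m - 3)*(m^4 + m^3 - 21*m^2 - 9*m + 108) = (m - 3)^2*(m^3 + 4*m^2 - 9*m - 36) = (m - 3)^3*(m^2 + 7*m + 12) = (m - 3)^3*(m + 4)*(m + 3)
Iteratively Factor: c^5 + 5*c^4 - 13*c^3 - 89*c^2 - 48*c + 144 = (c - 4)*(c^4 + 9*c^3 + 23*c^2 + 3*c - 36) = (c - 4)*(c + 4)*(c^3 + 5*c^2 + 3*c - 9) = (c - 4)*(c - 1)*(c + 4)*(c^2 + 6*c + 9) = (c - 4)*(c - 1)*(c + 3)*(c + 4)*(c + 3)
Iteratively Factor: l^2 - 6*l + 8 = (l - 2)*(l - 4)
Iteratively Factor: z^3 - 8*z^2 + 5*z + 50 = (z - 5)*(z^2 - 3*z - 10) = (z - 5)*(z + 2)*(z - 5)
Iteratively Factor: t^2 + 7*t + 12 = (t + 3)*(t + 4)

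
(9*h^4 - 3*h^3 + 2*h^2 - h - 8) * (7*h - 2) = 63*h^5 - 39*h^4 + 20*h^3 - 11*h^2 - 54*h + 16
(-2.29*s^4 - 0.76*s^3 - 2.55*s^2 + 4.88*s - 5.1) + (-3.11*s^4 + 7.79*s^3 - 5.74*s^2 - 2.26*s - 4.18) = -5.4*s^4 + 7.03*s^3 - 8.29*s^2 + 2.62*s - 9.28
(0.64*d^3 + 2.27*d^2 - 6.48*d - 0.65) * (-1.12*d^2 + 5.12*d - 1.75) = -0.7168*d^5 + 0.7344*d^4 + 17.76*d^3 - 36.4221*d^2 + 8.012*d + 1.1375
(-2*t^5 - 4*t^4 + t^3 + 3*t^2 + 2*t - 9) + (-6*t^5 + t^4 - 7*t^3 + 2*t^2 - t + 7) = -8*t^5 - 3*t^4 - 6*t^3 + 5*t^2 + t - 2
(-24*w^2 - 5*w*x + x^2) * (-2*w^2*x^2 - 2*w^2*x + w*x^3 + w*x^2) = 48*w^4*x^2 + 48*w^4*x - 14*w^3*x^3 - 14*w^3*x^2 - 7*w^2*x^4 - 7*w^2*x^3 + w*x^5 + w*x^4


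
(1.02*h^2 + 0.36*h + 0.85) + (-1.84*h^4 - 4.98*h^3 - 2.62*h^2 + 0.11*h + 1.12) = -1.84*h^4 - 4.98*h^3 - 1.6*h^2 + 0.47*h + 1.97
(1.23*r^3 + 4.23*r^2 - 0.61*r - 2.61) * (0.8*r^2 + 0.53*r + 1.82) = 0.984*r^5 + 4.0359*r^4 + 3.9925*r^3 + 5.2873*r^2 - 2.4935*r - 4.7502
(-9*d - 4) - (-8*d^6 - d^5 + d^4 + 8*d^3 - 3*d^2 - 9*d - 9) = 8*d^6 + d^5 - d^4 - 8*d^3 + 3*d^2 + 5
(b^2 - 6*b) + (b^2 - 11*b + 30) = 2*b^2 - 17*b + 30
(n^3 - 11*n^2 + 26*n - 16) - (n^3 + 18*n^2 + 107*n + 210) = -29*n^2 - 81*n - 226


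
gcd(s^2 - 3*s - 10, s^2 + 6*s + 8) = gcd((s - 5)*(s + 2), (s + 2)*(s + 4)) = s + 2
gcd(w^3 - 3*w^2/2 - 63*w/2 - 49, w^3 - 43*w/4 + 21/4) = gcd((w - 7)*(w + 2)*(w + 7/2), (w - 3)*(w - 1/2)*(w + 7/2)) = w + 7/2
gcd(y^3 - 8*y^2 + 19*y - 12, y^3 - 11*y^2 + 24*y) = y - 3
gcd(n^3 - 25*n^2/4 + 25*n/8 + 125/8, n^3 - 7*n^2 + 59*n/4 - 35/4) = n - 5/2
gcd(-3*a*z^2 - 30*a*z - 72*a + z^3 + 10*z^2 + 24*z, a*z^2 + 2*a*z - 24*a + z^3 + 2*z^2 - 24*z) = z + 6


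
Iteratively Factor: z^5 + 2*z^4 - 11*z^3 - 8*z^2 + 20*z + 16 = (z - 2)*(z^4 + 4*z^3 - 3*z^2 - 14*z - 8) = (z - 2)^2*(z^3 + 6*z^2 + 9*z + 4) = (z - 2)^2*(z + 1)*(z^2 + 5*z + 4) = (z - 2)^2*(z + 1)^2*(z + 4)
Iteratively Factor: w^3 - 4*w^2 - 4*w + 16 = (w - 2)*(w^2 - 2*w - 8) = (w - 4)*(w - 2)*(w + 2)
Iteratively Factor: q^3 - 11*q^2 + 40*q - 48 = (q - 4)*(q^2 - 7*q + 12) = (q - 4)*(q - 3)*(q - 4)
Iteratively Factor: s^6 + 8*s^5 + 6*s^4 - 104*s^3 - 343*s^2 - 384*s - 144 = (s + 4)*(s^5 + 4*s^4 - 10*s^3 - 64*s^2 - 87*s - 36) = (s + 3)*(s + 4)*(s^4 + s^3 - 13*s^2 - 25*s - 12) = (s - 4)*(s + 3)*(s + 4)*(s^3 + 5*s^2 + 7*s + 3) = (s - 4)*(s + 3)^2*(s + 4)*(s^2 + 2*s + 1) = (s - 4)*(s + 1)*(s + 3)^2*(s + 4)*(s + 1)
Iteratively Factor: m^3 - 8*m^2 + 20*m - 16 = (m - 2)*(m^2 - 6*m + 8) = (m - 4)*(m - 2)*(m - 2)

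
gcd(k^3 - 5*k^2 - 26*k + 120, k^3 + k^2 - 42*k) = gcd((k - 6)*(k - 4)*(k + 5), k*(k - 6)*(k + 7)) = k - 6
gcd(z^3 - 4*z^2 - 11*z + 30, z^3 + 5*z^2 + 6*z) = z + 3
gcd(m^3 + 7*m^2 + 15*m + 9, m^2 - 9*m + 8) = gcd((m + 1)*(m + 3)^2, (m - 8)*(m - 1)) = 1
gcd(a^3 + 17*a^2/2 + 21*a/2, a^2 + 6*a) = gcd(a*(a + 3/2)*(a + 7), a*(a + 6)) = a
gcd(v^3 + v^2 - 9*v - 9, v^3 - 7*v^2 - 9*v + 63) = v^2 - 9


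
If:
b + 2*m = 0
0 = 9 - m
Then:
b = -18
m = 9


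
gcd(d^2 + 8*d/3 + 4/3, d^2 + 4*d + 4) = d + 2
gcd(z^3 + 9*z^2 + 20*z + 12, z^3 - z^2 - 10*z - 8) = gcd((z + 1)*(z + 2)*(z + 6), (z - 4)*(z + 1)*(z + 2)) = z^2 + 3*z + 2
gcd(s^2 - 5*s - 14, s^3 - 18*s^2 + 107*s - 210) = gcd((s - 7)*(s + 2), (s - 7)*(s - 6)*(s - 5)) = s - 7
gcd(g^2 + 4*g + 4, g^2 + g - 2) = g + 2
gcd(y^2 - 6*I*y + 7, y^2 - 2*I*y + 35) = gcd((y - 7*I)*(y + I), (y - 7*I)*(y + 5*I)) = y - 7*I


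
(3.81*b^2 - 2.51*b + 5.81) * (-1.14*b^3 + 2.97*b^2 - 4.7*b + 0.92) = -4.3434*b^5 + 14.1771*b^4 - 31.9851*b^3 + 32.5579*b^2 - 29.6162*b + 5.3452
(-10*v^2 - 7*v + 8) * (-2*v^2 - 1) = 20*v^4 + 14*v^3 - 6*v^2 + 7*v - 8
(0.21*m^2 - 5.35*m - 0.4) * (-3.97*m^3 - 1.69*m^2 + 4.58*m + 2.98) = -0.8337*m^5 + 20.8846*m^4 + 11.5913*m^3 - 23.2012*m^2 - 17.775*m - 1.192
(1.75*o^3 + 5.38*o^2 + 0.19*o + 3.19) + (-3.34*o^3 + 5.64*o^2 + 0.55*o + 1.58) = -1.59*o^3 + 11.02*o^2 + 0.74*o + 4.77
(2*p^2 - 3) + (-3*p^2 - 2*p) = -p^2 - 2*p - 3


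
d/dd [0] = 0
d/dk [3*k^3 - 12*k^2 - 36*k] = 9*k^2 - 24*k - 36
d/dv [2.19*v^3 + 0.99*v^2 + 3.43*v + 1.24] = 6.57*v^2 + 1.98*v + 3.43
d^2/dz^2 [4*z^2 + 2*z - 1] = 8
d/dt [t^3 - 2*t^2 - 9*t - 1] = 3*t^2 - 4*t - 9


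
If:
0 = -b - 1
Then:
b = -1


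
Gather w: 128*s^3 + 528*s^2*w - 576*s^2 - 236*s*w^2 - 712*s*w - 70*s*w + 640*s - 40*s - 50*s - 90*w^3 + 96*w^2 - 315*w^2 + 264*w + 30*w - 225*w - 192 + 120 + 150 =128*s^3 - 576*s^2 + 550*s - 90*w^3 + w^2*(-236*s - 219) + w*(528*s^2 - 782*s + 69) + 78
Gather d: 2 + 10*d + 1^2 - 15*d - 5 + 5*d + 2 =0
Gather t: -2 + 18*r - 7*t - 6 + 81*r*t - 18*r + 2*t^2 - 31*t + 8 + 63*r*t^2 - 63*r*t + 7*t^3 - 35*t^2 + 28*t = 7*t^3 + t^2*(63*r - 33) + t*(18*r - 10)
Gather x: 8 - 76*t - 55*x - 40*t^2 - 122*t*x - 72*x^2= -40*t^2 - 76*t - 72*x^2 + x*(-122*t - 55) + 8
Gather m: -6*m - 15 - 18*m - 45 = -24*m - 60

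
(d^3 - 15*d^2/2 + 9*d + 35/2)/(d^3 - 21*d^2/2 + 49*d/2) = (d^2 - 4*d - 5)/(d*(d - 7))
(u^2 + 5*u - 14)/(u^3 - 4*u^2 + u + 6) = (u + 7)/(u^2 - 2*u - 3)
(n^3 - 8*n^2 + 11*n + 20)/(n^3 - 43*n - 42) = (n^2 - 9*n + 20)/(n^2 - n - 42)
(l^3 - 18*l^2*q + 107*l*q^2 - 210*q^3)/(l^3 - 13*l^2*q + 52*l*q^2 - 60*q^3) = (-l + 7*q)/(-l + 2*q)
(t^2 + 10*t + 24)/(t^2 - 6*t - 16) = (t^2 + 10*t + 24)/(t^2 - 6*t - 16)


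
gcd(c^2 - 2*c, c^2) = c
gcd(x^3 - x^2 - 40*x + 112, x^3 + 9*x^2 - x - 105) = x + 7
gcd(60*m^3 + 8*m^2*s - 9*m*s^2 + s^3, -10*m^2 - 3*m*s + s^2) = -10*m^2 - 3*m*s + s^2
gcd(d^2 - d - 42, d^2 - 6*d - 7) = d - 7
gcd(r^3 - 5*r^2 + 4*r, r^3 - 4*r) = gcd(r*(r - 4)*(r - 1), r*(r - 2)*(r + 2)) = r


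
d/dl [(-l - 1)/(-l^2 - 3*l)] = (l*(l + 3) - (l + 1)*(2*l + 3))/(l^2*(l + 3)^2)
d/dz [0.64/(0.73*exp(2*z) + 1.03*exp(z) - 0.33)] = (-0.9344*exp(z) - 0.6592)*exp(z)/(0.73*exp(2*z) + 1.03*exp(z) - 0.33)^2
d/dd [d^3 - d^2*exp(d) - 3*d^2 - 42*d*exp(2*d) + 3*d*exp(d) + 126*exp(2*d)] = -d^2*exp(d) + 3*d^2 - 84*d*exp(2*d) + d*exp(d) - 6*d + 210*exp(2*d) + 3*exp(d)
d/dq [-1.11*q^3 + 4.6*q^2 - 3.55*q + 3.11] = -3.33*q^2 + 9.2*q - 3.55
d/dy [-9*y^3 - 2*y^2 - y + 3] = -27*y^2 - 4*y - 1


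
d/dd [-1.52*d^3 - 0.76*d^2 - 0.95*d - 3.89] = -4.56*d^2 - 1.52*d - 0.95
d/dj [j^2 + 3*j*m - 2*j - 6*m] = 2*j + 3*m - 2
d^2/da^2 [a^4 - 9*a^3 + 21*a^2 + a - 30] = 12*a^2 - 54*a + 42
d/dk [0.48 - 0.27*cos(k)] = 0.27*sin(k)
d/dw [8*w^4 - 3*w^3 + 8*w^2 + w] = 32*w^3 - 9*w^2 + 16*w + 1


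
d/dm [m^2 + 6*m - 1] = 2*m + 6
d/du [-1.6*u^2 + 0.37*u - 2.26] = 0.37 - 3.2*u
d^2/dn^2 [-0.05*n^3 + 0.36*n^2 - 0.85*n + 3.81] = 0.72 - 0.3*n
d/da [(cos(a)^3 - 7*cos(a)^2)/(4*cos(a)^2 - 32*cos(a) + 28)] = (2 - cos(a))*sin(a)*cos(a)/(4*(cos(a) - 1)^2)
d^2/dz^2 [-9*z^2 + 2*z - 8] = -18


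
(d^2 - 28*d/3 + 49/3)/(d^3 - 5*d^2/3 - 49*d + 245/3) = (3*d - 7)/(3*d^2 + 16*d - 35)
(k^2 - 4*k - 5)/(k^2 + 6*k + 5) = (k - 5)/(k + 5)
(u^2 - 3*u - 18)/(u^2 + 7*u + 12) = (u - 6)/(u + 4)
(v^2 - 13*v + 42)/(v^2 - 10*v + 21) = (v - 6)/(v - 3)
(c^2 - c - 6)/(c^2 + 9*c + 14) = (c - 3)/(c + 7)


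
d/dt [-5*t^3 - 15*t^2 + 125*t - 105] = -15*t^2 - 30*t + 125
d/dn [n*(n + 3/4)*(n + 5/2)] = 3*n^2 + 13*n/2 + 15/8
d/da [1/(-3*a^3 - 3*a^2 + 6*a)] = (3*a^2 + 2*a - 2)/(3*a^2*(a^2 + a - 2)^2)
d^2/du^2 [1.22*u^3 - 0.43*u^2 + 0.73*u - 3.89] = 7.32*u - 0.86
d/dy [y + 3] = 1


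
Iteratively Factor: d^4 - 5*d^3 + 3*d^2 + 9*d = (d)*(d^3 - 5*d^2 + 3*d + 9) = d*(d - 3)*(d^2 - 2*d - 3) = d*(d - 3)^2*(d + 1)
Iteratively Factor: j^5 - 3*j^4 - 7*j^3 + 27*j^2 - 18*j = (j + 3)*(j^4 - 6*j^3 + 11*j^2 - 6*j) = (j - 2)*(j + 3)*(j^3 - 4*j^2 + 3*j) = (j - 2)*(j - 1)*(j + 3)*(j^2 - 3*j) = (j - 3)*(j - 2)*(j - 1)*(j + 3)*(j)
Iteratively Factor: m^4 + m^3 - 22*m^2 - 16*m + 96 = (m + 3)*(m^3 - 2*m^2 - 16*m + 32) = (m + 3)*(m + 4)*(m^2 - 6*m + 8) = (m - 2)*(m + 3)*(m + 4)*(m - 4)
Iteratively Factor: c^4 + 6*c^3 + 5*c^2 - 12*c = (c)*(c^3 + 6*c^2 + 5*c - 12) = c*(c - 1)*(c^2 + 7*c + 12) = c*(c - 1)*(c + 4)*(c + 3)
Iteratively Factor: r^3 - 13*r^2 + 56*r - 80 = (r - 4)*(r^2 - 9*r + 20) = (r - 5)*(r - 4)*(r - 4)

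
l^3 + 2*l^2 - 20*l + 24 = (l - 2)^2*(l + 6)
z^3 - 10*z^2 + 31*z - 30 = (z - 5)*(z - 3)*(z - 2)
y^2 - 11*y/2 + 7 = (y - 7/2)*(y - 2)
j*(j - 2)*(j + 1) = j^3 - j^2 - 2*j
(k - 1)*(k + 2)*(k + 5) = k^3 + 6*k^2 + 3*k - 10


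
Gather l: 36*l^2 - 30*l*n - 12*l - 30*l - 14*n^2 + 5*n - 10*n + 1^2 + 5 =36*l^2 + l*(-30*n - 42) - 14*n^2 - 5*n + 6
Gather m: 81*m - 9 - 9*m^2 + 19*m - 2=-9*m^2 + 100*m - 11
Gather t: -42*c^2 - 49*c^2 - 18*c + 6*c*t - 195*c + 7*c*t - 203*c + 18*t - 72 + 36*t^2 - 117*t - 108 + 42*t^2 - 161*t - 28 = -91*c^2 - 416*c + 78*t^2 + t*(13*c - 260) - 208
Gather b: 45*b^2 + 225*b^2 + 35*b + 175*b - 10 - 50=270*b^2 + 210*b - 60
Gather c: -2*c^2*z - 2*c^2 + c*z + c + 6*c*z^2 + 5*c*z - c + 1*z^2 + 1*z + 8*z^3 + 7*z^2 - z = c^2*(-2*z - 2) + c*(6*z^2 + 6*z) + 8*z^3 + 8*z^2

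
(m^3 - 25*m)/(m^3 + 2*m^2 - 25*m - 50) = m/(m + 2)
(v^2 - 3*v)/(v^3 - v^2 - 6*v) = 1/(v + 2)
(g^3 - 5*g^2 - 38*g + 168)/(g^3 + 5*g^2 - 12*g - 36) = (g^2 - 11*g + 28)/(g^2 - g - 6)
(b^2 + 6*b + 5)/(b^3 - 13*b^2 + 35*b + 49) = (b + 5)/(b^2 - 14*b + 49)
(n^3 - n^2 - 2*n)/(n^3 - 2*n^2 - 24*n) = (-n^2 + n + 2)/(-n^2 + 2*n + 24)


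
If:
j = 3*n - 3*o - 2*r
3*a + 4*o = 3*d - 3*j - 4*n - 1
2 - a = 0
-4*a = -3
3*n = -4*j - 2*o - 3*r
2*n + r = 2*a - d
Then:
No Solution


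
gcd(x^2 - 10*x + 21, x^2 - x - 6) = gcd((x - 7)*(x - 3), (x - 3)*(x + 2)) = x - 3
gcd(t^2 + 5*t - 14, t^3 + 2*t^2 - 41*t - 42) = t + 7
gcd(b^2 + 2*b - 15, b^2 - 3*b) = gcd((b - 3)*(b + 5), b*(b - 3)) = b - 3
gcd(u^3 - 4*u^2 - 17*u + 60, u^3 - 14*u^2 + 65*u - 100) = u - 5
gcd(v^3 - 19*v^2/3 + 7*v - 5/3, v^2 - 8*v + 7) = v - 1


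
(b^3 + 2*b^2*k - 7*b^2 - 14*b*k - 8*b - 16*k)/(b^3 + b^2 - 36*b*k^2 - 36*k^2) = (b^2 + 2*b*k - 8*b - 16*k)/(b^2 - 36*k^2)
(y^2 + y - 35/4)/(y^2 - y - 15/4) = (2*y + 7)/(2*y + 3)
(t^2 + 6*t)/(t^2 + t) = (t + 6)/(t + 1)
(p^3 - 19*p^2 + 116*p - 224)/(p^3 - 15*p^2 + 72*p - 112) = (p - 8)/(p - 4)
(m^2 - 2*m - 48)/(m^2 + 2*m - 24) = (m - 8)/(m - 4)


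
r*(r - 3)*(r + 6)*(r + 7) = r^4 + 10*r^3 + 3*r^2 - 126*r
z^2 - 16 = (z - 4)*(z + 4)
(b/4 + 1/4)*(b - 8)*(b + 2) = b^3/4 - 5*b^2/4 - 11*b/2 - 4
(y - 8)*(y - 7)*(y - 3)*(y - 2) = y^4 - 20*y^3 + 137*y^2 - 370*y + 336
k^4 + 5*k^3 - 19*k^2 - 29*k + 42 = (k - 3)*(k - 1)*(k + 2)*(k + 7)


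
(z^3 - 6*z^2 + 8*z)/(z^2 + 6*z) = (z^2 - 6*z + 8)/(z + 6)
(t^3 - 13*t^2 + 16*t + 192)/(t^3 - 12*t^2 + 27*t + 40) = (t^2 - 5*t - 24)/(t^2 - 4*t - 5)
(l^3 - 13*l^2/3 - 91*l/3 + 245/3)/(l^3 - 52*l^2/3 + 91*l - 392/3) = (l + 5)/(l - 8)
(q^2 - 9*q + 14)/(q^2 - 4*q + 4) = (q - 7)/(q - 2)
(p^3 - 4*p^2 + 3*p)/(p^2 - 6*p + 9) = p*(p - 1)/(p - 3)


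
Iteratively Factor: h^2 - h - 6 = (h - 3)*(h + 2)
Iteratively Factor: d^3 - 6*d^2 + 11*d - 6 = (d - 3)*(d^2 - 3*d + 2) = (d - 3)*(d - 1)*(d - 2)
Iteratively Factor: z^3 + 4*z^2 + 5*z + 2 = (z + 1)*(z^2 + 3*z + 2) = (z + 1)^2*(z + 2)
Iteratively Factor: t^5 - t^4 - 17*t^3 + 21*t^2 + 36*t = (t - 3)*(t^4 + 2*t^3 - 11*t^2 - 12*t) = (t - 3)*(t + 1)*(t^3 + t^2 - 12*t) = t*(t - 3)*(t + 1)*(t^2 + t - 12) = t*(t - 3)*(t + 1)*(t + 4)*(t - 3)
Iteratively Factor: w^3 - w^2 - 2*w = (w)*(w^2 - w - 2) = w*(w + 1)*(w - 2)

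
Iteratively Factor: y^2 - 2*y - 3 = (y - 3)*(y + 1)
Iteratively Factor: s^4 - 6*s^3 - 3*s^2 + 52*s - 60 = (s - 2)*(s^3 - 4*s^2 - 11*s + 30) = (s - 2)^2*(s^2 - 2*s - 15) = (s - 2)^2*(s + 3)*(s - 5)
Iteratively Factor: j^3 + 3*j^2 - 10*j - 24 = (j + 2)*(j^2 + j - 12) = (j - 3)*(j + 2)*(j + 4)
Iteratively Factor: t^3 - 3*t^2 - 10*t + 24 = (t + 3)*(t^2 - 6*t + 8) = (t - 2)*(t + 3)*(t - 4)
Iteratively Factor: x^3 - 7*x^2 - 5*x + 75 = (x + 3)*(x^2 - 10*x + 25) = (x - 5)*(x + 3)*(x - 5)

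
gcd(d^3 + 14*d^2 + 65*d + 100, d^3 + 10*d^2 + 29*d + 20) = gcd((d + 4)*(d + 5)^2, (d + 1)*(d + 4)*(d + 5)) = d^2 + 9*d + 20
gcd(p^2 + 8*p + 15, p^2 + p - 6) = p + 3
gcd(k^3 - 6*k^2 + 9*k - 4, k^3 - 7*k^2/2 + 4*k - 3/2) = k^2 - 2*k + 1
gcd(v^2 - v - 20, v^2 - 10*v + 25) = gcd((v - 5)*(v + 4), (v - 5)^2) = v - 5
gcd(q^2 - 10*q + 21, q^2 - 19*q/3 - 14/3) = q - 7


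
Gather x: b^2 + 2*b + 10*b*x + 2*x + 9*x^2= b^2 + 2*b + 9*x^2 + x*(10*b + 2)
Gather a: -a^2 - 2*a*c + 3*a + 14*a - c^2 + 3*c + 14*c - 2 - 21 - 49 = -a^2 + a*(17 - 2*c) - c^2 + 17*c - 72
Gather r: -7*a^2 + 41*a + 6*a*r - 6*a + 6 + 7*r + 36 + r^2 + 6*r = -7*a^2 + 35*a + r^2 + r*(6*a + 13) + 42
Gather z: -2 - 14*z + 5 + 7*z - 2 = 1 - 7*z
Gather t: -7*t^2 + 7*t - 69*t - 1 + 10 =-7*t^2 - 62*t + 9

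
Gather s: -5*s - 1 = -5*s - 1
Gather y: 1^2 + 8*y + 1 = 8*y + 2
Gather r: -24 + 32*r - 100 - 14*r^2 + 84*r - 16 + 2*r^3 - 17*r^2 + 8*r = 2*r^3 - 31*r^2 + 124*r - 140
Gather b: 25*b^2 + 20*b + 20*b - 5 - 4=25*b^2 + 40*b - 9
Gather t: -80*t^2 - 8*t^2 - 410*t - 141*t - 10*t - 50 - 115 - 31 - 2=-88*t^2 - 561*t - 198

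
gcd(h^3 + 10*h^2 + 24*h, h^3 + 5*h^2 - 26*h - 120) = h^2 + 10*h + 24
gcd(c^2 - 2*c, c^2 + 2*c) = c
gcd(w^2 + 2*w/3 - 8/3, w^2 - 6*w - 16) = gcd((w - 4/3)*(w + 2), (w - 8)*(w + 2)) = w + 2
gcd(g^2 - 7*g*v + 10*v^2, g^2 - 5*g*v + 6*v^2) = -g + 2*v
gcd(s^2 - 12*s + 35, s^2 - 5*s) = s - 5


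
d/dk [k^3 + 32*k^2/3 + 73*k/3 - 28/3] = 3*k^2 + 64*k/3 + 73/3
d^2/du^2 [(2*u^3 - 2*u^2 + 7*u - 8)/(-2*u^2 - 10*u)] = (-67*u^3 + 24*u^2 + 120*u + 200)/(u^3*(u^3 + 15*u^2 + 75*u + 125))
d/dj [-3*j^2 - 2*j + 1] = -6*j - 2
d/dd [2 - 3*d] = -3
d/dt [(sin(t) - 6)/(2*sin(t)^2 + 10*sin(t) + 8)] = (12*sin(t) + cos(t)^2 + 33)*cos(t)/(2*(sin(t)^2 + 5*sin(t) + 4)^2)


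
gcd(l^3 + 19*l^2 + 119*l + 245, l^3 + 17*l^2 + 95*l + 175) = l^2 + 12*l + 35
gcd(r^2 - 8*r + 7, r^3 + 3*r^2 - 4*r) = r - 1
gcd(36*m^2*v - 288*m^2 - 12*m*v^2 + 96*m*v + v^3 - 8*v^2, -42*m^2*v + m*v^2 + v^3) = -6*m + v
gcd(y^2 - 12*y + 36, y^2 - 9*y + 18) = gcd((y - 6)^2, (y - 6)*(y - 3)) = y - 6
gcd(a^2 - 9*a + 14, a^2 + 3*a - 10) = a - 2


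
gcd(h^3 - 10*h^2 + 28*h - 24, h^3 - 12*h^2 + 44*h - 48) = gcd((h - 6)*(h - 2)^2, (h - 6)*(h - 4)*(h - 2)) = h^2 - 8*h + 12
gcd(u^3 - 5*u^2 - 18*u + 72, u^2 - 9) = u - 3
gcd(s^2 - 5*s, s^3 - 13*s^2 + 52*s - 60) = s - 5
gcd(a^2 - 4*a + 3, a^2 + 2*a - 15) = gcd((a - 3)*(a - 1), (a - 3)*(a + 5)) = a - 3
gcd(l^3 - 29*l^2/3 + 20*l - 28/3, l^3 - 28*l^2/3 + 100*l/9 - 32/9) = l - 2/3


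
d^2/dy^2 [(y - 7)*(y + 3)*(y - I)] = 6*y - 8 - 2*I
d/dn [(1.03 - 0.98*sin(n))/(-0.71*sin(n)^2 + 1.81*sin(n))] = (-0.212386679283294 + 0.446445468697537/sin(n) - 0.569060773480663/sin(n)^2)*cos(n)/(0.153871981929734*sin(n)^2 - 0.784530386740331*sin(n) + 1.0)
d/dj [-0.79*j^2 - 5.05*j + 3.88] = -1.58*j - 5.05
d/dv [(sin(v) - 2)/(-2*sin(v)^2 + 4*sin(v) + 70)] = (sin(v)^2 - 4*sin(v) + 39)*cos(v)/(2*(sin(v) - 7)^2*(sin(v) + 5)^2)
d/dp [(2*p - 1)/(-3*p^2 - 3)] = 2*(p^2 - p - 1)/(3*(p^4 + 2*p^2 + 1))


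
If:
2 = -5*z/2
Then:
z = -4/5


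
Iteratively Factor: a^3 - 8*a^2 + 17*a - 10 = (a - 1)*(a^2 - 7*a + 10) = (a - 2)*(a - 1)*(a - 5)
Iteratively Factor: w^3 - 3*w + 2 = (w - 1)*(w^2 + w - 2) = (w - 1)^2*(w + 2)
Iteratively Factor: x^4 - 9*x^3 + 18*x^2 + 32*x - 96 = (x - 4)*(x^3 - 5*x^2 - 2*x + 24) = (x - 4)*(x - 3)*(x^2 - 2*x - 8) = (x - 4)*(x - 3)*(x + 2)*(x - 4)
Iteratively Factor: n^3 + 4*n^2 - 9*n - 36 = (n + 4)*(n^2 - 9) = (n + 3)*(n + 4)*(n - 3)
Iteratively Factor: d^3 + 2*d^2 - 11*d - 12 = (d - 3)*(d^2 + 5*d + 4) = (d - 3)*(d + 4)*(d + 1)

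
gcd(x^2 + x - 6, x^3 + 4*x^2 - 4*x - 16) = x - 2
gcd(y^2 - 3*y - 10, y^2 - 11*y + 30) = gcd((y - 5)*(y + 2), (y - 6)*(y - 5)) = y - 5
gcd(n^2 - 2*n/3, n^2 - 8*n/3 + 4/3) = n - 2/3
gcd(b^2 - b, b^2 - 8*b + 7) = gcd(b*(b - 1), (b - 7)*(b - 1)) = b - 1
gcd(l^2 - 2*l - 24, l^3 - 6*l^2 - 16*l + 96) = l^2 - 2*l - 24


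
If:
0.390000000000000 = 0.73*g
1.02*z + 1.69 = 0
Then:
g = 0.53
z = -1.66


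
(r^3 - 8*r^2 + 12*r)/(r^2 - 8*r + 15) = r*(r^2 - 8*r + 12)/(r^2 - 8*r + 15)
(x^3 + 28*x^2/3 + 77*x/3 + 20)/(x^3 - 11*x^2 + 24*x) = (3*x^3 + 28*x^2 + 77*x + 60)/(3*x*(x^2 - 11*x + 24))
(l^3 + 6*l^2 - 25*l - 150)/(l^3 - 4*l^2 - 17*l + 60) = (l^2 + 11*l + 30)/(l^2 + l - 12)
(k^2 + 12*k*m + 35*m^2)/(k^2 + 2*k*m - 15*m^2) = (k + 7*m)/(k - 3*m)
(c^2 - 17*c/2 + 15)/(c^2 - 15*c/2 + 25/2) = (c - 6)/(c - 5)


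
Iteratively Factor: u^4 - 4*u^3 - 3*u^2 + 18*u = (u - 3)*(u^3 - u^2 - 6*u) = (u - 3)^2*(u^2 + 2*u) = u*(u - 3)^2*(u + 2)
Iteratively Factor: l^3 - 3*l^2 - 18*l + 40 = (l - 2)*(l^2 - l - 20) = (l - 5)*(l - 2)*(l + 4)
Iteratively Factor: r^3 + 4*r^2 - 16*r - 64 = (r - 4)*(r^2 + 8*r + 16) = (r - 4)*(r + 4)*(r + 4)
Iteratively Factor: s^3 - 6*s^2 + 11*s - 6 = (s - 1)*(s^2 - 5*s + 6) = (s - 3)*(s - 1)*(s - 2)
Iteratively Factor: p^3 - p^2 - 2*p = (p + 1)*(p^2 - 2*p) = p*(p + 1)*(p - 2)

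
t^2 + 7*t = t*(t + 7)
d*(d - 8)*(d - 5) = d^3 - 13*d^2 + 40*d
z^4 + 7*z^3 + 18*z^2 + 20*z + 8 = (z + 1)*(z + 2)^3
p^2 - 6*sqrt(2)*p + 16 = (p - 4*sqrt(2))*(p - 2*sqrt(2))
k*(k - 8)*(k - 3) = k^3 - 11*k^2 + 24*k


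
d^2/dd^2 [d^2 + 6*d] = 2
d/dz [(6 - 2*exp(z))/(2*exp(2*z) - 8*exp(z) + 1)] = (8*(exp(z) - 3)*(exp(z) - 2) - 4*exp(2*z) + 16*exp(z) - 2)*exp(z)/(2*exp(2*z) - 8*exp(z) + 1)^2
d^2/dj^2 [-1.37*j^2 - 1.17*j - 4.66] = -2.74000000000000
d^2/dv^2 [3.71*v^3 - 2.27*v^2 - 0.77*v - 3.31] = 22.26*v - 4.54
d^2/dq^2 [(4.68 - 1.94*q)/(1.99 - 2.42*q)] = -36.1306/(2.42*q - 1.99)^3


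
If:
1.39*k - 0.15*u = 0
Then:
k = 0.107913669064748*u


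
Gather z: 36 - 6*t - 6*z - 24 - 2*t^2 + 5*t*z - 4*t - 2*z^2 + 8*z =-2*t^2 - 10*t - 2*z^2 + z*(5*t + 2) + 12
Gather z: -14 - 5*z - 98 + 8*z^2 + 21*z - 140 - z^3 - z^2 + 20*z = -z^3 + 7*z^2 + 36*z - 252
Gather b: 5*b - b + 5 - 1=4*b + 4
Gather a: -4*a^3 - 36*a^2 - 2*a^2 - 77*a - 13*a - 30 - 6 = -4*a^3 - 38*a^2 - 90*a - 36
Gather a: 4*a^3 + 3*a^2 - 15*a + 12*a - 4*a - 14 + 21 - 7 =4*a^3 + 3*a^2 - 7*a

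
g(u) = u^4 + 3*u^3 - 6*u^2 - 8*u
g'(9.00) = 3529.00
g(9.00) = 8190.00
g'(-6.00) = -476.00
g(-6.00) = 480.00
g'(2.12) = 45.12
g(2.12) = 4.86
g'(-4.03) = -75.28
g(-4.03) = 2.21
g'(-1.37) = 15.05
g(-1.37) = -4.49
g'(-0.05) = -7.38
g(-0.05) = 0.38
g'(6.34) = 1297.04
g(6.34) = 2088.31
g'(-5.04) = -231.00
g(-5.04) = 149.08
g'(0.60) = -11.10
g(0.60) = -6.18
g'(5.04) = 672.23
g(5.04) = 836.58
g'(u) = 4*u^3 + 9*u^2 - 12*u - 8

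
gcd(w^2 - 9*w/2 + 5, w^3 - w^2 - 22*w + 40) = w - 2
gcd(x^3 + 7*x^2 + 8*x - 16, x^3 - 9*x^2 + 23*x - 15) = x - 1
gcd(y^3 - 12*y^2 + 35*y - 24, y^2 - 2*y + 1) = y - 1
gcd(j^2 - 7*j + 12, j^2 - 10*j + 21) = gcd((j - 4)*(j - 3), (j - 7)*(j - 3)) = j - 3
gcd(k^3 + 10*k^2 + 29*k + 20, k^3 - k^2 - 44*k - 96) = k + 4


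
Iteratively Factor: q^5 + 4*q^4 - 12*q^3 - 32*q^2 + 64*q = (q)*(q^4 + 4*q^3 - 12*q^2 - 32*q + 64) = q*(q - 2)*(q^3 + 6*q^2 - 32) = q*(q - 2)*(q + 4)*(q^2 + 2*q - 8) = q*(q - 2)^2*(q + 4)*(q + 4)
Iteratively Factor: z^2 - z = (z - 1)*(z)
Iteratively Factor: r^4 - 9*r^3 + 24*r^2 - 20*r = (r - 5)*(r^3 - 4*r^2 + 4*r) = (r - 5)*(r - 2)*(r^2 - 2*r) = (r - 5)*(r - 2)^2*(r)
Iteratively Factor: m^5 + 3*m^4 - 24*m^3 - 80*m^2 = (m)*(m^4 + 3*m^3 - 24*m^2 - 80*m) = m^2*(m^3 + 3*m^2 - 24*m - 80) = m^2*(m + 4)*(m^2 - m - 20) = m^2*(m - 5)*(m + 4)*(m + 4)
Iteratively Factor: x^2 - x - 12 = (x - 4)*(x + 3)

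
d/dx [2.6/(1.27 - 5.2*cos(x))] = -13.52*sin(x)/(5.2*cos(x) - 1.27)^2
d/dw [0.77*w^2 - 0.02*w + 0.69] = 1.54*w - 0.02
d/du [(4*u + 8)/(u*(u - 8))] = 4*(-u^2 - 4*u + 16)/(u^2*(u^2 - 16*u + 64))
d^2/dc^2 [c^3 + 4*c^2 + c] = 6*c + 8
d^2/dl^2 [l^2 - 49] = 2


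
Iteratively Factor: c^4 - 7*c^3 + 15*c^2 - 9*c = (c - 3)*(c^3 - 4*c^2 + 3*c) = c*(c - 3)*(c^2 - 4*c + 3) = c*(c - 3)^2*(c - 1)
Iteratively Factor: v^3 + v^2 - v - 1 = (v + 1)*(v^2 - 1) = (v - 1)*(v + 1)*(v + 1)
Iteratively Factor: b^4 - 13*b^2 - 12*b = (b + 1)*(b^3 - b^2 - 12*b) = (b + 1)*(b + 3)*(b^2 - 4*b) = b*(b + 1)*(b + 3)*(b - 4)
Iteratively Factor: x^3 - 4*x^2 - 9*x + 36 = (x - 3)*(x^2 - x - 12) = (x - 3)*(x + 3)*(x - 4)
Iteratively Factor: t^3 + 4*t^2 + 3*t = (t + 3)*(t^2 + t) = t*(t + 3)*(t + 1)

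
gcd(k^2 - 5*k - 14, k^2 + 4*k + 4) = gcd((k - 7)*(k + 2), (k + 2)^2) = k + 2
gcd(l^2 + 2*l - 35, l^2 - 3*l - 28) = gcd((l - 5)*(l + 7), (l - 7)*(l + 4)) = 1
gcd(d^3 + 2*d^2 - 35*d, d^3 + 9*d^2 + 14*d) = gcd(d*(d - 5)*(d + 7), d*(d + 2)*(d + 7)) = d^2 + 7*d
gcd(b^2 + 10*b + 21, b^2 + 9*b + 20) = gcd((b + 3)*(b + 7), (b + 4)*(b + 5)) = 1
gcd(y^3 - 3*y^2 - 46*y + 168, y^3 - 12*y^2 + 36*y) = y - 6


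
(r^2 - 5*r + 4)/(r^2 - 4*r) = (r - 1)/r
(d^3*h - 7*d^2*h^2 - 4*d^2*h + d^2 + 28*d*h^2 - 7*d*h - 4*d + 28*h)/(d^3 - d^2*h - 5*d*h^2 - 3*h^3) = (-d^3*h + 7*d^2*h^2 + 4*d^2*h - d^2 - 28*d*h^2 + 7*d*h + 4*d - 28*h)/(-d^3 + d^2*h + 5*d*h^2 + 3*h^3)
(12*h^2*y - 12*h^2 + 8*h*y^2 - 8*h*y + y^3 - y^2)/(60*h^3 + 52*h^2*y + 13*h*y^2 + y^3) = (y - 1)/(5*h + y)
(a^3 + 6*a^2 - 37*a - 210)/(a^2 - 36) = (a^2 + 12*a + 35)/(a + 6)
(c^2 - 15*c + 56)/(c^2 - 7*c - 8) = (c - 7)/(c + 1)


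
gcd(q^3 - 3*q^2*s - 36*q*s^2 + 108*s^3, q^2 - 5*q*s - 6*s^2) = q - 6*s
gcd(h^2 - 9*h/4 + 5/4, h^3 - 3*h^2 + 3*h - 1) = h - 1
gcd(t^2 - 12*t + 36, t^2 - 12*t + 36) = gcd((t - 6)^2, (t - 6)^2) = t^2 - 12*t + 36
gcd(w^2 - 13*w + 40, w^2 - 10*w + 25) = w - 5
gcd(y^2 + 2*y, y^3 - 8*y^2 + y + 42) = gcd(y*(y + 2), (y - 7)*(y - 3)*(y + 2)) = y + 2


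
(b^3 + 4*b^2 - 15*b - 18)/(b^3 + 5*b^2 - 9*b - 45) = (b^2 + 7*b + 6)/(b^2 + 8*b + 15)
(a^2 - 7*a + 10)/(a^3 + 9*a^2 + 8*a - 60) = (a - 5)/(a^2 + 11*a + 30)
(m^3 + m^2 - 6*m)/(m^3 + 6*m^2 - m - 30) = m/(m + 5)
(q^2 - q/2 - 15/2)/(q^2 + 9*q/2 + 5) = (q - 3)/(q + 2)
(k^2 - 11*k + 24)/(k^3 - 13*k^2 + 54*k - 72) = (k - 8)/(k^2 - 10*k + 24)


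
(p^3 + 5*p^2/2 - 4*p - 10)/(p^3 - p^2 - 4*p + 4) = (p + 5/2)/(p - 1)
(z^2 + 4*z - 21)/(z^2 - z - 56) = (z - 3)/(z - 8)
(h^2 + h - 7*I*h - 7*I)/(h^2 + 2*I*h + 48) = (h^2 + h - 7*I*h - 7*I)/(h^2 + 2*I*h + 48)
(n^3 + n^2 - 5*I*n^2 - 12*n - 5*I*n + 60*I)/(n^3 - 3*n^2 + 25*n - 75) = (n + 4)/(n + 5*I)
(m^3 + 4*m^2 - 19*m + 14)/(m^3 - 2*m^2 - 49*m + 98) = (m - 1)/(m - 7)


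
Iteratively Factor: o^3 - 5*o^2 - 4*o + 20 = (o - 5)*(o^2 - 4) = (o - 5)*(o + 2)*(o - 2)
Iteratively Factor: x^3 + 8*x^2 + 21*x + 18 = (x + 3)*(x^2 + 5*x + 6) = (x + 2)*(x + 3)*(x + 3)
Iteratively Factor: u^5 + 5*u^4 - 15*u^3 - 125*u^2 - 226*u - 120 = (u + 1)*(u^4 + 4*u^3 - 19*u^2 - 106*u - 120) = (u + 1)*(u + 2)*(u^3 + 2*u^2 - 23*u - 60) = (u - 5)*(u + 1)*(u + 2)*(u^2 + 7*u + 12) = (u - 5)*(u + 1)*(u + 2)*(u + 3)*(u + 4)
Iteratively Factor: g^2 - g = (g - 1)*(g)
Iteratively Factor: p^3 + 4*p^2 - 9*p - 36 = (p - 3)*(p^2 + 7*p + 12) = (p - 3)*(p + 4)*(p + 3)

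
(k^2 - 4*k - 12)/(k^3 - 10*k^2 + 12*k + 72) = 1/(k - 6)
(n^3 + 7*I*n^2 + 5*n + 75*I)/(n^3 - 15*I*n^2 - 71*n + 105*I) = (n^2 + 10*I*n - 25)/(n^2 - 12*I*n - 35)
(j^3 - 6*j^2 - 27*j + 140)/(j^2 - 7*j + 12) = (j^2 - 2*j - 35)/(j - 3)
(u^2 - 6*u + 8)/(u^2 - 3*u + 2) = (u - 4)/(u - 1)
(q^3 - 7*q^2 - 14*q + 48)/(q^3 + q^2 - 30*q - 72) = (q^2 - 10*q + 16)/(q^2 - 2*q - 24)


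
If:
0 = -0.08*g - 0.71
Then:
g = -8.88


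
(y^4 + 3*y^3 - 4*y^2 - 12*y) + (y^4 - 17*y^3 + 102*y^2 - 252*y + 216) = 2*y^4 - 14*y^3 + 98*y^2 - 264*y + 216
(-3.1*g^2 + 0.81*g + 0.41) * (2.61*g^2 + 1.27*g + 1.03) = -8.091*g^4 - 1.8229*g^3 - 1.0942*g^2 + 1.355*g + 0.4223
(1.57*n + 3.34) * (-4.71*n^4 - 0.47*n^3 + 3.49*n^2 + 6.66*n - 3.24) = -7.3947*n^5 - 16.4693*n^4 + 3.9095*n^3 + 22.1128*n^2 + 17.1576*n - 10.8216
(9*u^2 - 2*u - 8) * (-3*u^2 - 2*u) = -27*u^4 - 12*u^3 + 28*u^2 + 16*u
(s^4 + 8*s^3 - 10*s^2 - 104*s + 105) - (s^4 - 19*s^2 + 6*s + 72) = 8*s^3 + 9*s^2 - 110*s + 33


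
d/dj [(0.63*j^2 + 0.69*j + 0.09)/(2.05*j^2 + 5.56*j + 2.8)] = (2.0883*j^2 + 3.159*j + 1.4316)/(4.2025*j^4 + 22.796*j^3 + 42.3936*j^2 + 31.136*j + 7.84)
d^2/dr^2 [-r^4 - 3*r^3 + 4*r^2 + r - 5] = -12*r^2 - 18*r + 8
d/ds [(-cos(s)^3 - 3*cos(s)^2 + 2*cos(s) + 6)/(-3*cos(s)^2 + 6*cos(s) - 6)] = (-cos(s)^4 + 4*cos(s)^3 - 2*cos(s)^2 - 24*cos(s) + 16)*sin(s)/(3*(sin(s)^2 + 2*cos(s) - 3)^2)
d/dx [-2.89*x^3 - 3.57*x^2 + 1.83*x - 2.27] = -8.67*x^2 - 7.14*x + 1.83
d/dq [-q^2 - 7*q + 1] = -2*q - 7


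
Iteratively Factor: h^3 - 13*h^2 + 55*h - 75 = (h - 5)*(h^2 - 8*h + 15) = (h - 5)*(h - 3)*(h - 5)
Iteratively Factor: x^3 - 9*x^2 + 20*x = (x - 5)*(x^2 - 4*x) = x*(x - 5)*(x - 4)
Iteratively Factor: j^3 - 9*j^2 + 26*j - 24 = (j - 4)*(j^2 - 5*j + 6) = (j - 4)*(j - 2)*(j - 3)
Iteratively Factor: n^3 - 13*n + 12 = (n - 1)*(n^2 + n - 12) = (n - 1)*(n + 4)*(n - 3)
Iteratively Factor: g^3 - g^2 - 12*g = (g + 3)*(g^2 - 4*g) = (g - 4)*(g + 3)*(g)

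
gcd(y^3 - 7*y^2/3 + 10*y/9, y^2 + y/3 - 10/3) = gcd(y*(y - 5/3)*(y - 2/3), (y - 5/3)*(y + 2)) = y - 5/3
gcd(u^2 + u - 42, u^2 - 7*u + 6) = u - 6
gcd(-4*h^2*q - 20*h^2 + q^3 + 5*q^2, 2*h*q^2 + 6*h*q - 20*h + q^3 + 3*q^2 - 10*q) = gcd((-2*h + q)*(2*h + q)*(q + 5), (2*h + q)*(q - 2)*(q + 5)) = 2*h*q + 10*h + q^2 + 5*q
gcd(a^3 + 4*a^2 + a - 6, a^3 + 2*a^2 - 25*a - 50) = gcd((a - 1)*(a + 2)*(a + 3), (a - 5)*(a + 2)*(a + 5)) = a + 2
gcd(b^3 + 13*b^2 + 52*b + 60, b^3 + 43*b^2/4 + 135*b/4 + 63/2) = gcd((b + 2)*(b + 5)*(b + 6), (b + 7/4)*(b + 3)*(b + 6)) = b + 6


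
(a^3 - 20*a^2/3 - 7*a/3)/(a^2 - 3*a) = (3*a^2 - 20*a - 7)/(3*(a - 3))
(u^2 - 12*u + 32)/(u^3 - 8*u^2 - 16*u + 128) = 1/(u + 4)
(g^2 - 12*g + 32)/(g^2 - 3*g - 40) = (g - 4)/(g + 5)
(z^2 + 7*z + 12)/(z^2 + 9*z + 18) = (z + 4)/(z + 6)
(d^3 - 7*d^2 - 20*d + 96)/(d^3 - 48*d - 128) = (d - 3)/(d + 4)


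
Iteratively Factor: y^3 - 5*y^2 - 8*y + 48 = (y - 4)*(y^2 - y - 12) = (y - 4)*(y + 3)*(y - 4)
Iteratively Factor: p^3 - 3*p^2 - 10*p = (p - 5)*(p^2 + 2*p) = (p - 5)*(p + 2)*(p)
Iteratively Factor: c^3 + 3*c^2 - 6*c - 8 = (c - 2)*(c^2 + 5*c + 4) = (c - 2)*(c + 4)*(c + 1)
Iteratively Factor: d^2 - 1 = (d + 1)*(d - 1)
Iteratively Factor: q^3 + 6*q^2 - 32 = (q + 4)*(q^2 + 2*q - 8) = (q + 4)^2*(q - 2)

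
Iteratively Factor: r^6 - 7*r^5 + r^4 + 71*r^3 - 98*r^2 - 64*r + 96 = (r - 4)*(r^5 - 3*r^4 - 11*r^3 + 27*r^2 + 10*r - 24) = (r - 4)*(r - 1)*(r^4 - 2*r^3 - 13*r^2 + 14*r + 24) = (r - 4)*(r - 2)*(r - 1)*(r^3 - 13*r - 12) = (r - 4)*(r - 2)*(r - 1)*(r + 1)*(r^2 - r - 12) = (r - 4)^2*(r - 2)*(r - 1)*(r + 1)*(r + 3)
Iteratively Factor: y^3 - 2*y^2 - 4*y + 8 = (y + 2)*(y^2 - 4*y + 4) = (y - 2)*(y + 2)*(y - 2)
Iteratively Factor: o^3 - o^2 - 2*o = (o)*(o^2 - o - 2) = o*(o + 1)*(o - 2)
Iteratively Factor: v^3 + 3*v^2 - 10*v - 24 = (v + 2)*(v^2 + v - 12) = (v + 2)*(v + 4)*(v - 3)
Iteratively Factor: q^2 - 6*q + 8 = (q - 4)*(q - 2)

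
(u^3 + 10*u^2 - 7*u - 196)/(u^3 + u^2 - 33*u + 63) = (u^2 + 3*u - 28)/(u^2 - 6*u + 9)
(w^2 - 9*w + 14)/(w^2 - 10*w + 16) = (w - 7)/(w - 8)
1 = 1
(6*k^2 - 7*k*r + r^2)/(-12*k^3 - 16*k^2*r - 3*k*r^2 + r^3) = (-k + r)/(2*k^2 + 3*k*r + r^2)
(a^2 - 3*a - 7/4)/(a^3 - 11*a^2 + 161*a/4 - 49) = (2*a + 1)/(2*a^2 - 15*a + 28)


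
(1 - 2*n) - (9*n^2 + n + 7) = -9*n^2 - 3*n - 6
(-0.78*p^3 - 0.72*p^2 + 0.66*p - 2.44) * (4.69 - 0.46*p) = 0.3588*p^4 - 3.327*p^3 - 3.6804*p^2 + 4.2178*p - 11.4436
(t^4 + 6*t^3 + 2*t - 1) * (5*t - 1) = 5*t^5 + 29*t^4 - 6*t^3 + 10*t^2 - 7*t + 1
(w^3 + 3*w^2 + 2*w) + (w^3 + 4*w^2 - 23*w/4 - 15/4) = 2*w^3 + 7*w^2 - 15*w/4 - 15/4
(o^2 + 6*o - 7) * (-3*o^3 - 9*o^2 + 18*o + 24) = -3*o^5 - 27*o^4 - 15*o^3 + 195*o^2 + 18*o - 168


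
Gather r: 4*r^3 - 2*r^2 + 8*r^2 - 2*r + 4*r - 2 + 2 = 4*r^3 + 6*r^2 + 2*r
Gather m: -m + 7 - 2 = 5 - m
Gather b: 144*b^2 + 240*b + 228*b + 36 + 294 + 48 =144*b^2 + 468*b + 378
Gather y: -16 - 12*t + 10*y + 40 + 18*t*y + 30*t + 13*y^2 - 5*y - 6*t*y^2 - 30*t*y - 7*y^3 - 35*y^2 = 18*t - 7*y^3 + y^2*(-6*t - 22) + y*(5 - 12*t) + 24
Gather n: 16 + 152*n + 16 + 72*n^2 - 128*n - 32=72*n^2 + 24*n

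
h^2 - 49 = (h - 7)*(h + 7)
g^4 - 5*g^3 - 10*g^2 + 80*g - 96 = (g - 4)*(g - 3)*(g - 2)*(g + 4)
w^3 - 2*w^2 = w^2*(w - 2)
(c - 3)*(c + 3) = c^2 - 9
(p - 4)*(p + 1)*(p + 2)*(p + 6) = p^4 + 5*p^3 - 16*p^2 - 68*p - 48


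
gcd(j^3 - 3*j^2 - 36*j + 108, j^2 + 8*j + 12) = j + 6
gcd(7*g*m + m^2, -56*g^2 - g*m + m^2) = 7*g + m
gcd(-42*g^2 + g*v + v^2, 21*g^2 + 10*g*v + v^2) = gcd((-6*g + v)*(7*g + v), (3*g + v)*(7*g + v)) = 7*g + v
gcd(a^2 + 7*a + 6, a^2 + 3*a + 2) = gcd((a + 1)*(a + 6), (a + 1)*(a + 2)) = a + 1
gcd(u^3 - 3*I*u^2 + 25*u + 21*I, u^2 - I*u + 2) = u + I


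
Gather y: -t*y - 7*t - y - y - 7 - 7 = -7*t + y*(-t - 2) - 14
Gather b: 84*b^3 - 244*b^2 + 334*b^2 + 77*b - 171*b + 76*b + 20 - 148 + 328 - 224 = 84*b^3 + 90*b^2 - 18*b - 24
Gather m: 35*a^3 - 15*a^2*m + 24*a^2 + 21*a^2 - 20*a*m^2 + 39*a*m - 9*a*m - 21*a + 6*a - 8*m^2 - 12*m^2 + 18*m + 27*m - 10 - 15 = 35*a^3 + 45*a^2 - 15*a + m^2*(-20*a - 20) + m*(-15*a^2 + 30*a + 45) - 25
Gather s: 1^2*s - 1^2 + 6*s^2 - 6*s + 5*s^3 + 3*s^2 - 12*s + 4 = 5*s^3 + 9*s^2 - 17*s + 3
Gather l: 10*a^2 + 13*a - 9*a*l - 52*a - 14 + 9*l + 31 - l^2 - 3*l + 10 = 10*a^2 - 39*a - l^2 + l*(6 - 9*a) + 27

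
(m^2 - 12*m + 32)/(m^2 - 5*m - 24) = (m - 4)/(m + 3)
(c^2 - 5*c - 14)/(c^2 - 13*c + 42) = (c + 2)/(c - 6)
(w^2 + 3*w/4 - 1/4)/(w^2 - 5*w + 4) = (4*w^2 + 3*w - 1)/(4*(w^2 - 5*w + 4))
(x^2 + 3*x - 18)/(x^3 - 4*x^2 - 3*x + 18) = (x + 6)/(x^2 - x - 6)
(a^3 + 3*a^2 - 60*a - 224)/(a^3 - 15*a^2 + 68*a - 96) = (a^2 + 11*a + 28)/(a^2 - 7*a + 12)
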